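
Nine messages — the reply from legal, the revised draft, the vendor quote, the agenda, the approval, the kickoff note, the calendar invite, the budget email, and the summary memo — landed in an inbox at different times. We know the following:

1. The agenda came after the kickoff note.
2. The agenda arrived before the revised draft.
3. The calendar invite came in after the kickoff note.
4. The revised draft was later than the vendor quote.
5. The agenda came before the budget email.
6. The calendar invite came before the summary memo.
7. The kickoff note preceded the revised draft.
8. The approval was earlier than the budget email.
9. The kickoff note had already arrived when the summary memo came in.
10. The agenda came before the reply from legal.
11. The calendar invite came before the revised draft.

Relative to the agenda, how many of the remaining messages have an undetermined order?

4

Forced before the agenda: the kickoff note; forced after the agenda: the budget email, the reply from legal, and the revised draft.
That leaves the approval, the calendar invite, the summary memo, and the vendor quote with no forced order relative to the agenda — 4.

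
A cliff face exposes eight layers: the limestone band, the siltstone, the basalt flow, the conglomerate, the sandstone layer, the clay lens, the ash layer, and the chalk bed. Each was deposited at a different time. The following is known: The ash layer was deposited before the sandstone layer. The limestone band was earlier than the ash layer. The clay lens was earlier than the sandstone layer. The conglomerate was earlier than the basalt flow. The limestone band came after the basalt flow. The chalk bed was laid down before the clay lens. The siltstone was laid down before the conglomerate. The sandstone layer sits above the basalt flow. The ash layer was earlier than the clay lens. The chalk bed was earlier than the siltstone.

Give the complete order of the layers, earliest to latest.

The constraints fix every adjacent pair, so only one ordering works:
the chalk bed → the siltstone → the conglomerate → the basalt flow → the limestone band → the ash layer → the clay lens → the sandstone layer.

the chalk bed, the siltstone, the conglomerate, the basalt flow, the limestone band, the ash layer, the clay lens, the sandstone layer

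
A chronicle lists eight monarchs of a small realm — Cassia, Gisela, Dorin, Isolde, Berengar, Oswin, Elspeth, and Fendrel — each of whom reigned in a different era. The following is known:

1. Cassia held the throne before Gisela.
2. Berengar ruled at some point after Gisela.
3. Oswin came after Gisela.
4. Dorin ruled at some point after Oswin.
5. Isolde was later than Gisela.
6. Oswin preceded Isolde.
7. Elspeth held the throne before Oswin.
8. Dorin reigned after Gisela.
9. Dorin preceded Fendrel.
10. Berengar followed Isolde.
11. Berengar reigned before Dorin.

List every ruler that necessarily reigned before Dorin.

Directly stated before Dorin: Berengar, Gisela, and Oswin.
Cassia reaches Dorin via Cassia → Gisela → Dorin.
Elspeth reaches Dorin via Elspeth → Oswin → Dorin.
Isolde reaches Dorin via Isolde → Berengar → Dorin.
No chain forces Fendrel ahead of Dorin.

Berengar, Cassia, Elspeth, Gisela, Isolde, Oswin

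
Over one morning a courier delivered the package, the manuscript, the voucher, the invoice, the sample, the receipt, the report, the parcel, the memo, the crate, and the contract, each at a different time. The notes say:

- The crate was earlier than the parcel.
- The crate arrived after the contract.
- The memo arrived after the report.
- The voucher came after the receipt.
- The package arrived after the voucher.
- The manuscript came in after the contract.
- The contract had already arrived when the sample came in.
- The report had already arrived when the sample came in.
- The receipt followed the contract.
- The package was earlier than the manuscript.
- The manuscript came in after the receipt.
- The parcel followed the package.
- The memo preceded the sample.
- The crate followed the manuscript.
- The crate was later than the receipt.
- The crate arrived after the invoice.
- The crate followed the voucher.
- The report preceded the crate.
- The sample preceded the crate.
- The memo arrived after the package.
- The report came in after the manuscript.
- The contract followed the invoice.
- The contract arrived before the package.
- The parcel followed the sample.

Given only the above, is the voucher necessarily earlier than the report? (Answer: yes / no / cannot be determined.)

Chain the constraints: the voucher → the package → the manuscript → the report. Each link is directly stated, so the voucher comes before the report.

yes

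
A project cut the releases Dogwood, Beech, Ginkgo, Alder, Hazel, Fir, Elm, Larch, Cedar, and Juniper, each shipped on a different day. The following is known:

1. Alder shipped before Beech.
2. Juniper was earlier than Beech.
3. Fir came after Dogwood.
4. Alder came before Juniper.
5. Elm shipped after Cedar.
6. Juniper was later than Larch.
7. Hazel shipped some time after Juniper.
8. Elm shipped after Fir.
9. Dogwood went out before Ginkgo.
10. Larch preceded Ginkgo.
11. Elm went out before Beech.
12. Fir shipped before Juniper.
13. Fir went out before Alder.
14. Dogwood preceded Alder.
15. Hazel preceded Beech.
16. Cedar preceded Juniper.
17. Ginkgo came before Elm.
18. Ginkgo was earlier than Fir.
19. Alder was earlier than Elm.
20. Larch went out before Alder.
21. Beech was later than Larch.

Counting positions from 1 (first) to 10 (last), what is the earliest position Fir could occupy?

Dogwood, Ginkgo, and Larch must all come before Fir — 3 forced predecessors.
Nothing else is forced ahead of Fir, so its earliest slot is position 3 + 1 = 4.

4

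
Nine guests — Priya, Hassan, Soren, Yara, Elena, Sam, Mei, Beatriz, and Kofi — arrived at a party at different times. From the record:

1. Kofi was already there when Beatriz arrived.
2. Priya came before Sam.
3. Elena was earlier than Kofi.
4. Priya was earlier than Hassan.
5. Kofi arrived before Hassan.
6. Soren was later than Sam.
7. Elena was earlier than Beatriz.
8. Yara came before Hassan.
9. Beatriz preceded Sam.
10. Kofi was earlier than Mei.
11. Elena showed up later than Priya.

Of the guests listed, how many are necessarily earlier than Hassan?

Directly stated before Hassan: Kofi, Priya, and Yara.
Elena reaches Hassan via Elena → Kofi → Hassan.
No chain forces Beatriz (or any of the others) ahead of Hassan.
That's Elena, Kofi, Priya, and Yara — 4 in all.

4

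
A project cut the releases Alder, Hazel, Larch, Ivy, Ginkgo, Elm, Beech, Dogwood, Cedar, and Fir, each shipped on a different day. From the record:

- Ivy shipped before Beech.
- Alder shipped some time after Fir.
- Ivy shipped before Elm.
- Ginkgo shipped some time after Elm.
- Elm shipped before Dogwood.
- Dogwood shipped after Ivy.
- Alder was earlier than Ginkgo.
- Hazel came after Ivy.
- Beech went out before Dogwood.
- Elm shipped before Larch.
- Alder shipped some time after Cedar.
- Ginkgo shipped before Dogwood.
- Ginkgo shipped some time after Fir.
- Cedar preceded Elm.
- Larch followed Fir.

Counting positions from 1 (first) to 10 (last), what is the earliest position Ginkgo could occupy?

Alder, Cedar, Elm, Fir, and Ivy must all come before Ginkgo — 5 forced predecessors.
Nothing else is forced ahead of Ginkgo, so its earliest slot is position 5 + 1 = 6.

6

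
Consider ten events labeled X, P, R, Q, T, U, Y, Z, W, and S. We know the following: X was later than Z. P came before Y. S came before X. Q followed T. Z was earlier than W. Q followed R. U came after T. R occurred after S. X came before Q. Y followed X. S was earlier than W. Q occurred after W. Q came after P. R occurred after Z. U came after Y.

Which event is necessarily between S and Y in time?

Tracing the constraints gives S → X → Y, so X sits after S and before Y.
No other event is forced both after S and before Y.

X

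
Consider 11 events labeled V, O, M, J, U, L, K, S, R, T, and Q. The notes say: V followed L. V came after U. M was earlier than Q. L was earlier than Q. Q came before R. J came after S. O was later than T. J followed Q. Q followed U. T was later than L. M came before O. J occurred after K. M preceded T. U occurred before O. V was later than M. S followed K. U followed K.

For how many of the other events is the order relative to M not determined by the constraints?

Forced after M: J, O, Q, R, T, and V.
That leaves K, L, S, and U with no forced order relative to M — 4.

4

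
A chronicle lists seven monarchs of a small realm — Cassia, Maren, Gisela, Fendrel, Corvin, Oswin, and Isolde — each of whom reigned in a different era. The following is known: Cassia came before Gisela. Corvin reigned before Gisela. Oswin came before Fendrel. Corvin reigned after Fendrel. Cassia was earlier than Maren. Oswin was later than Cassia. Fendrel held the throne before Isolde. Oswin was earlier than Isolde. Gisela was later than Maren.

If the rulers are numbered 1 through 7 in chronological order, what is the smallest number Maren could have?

2

Cassia must come before Maren — 1 forced predecessor.
Nothing else is forced ahead of Maren, so their earliest slot is position 1 + 1 = 2.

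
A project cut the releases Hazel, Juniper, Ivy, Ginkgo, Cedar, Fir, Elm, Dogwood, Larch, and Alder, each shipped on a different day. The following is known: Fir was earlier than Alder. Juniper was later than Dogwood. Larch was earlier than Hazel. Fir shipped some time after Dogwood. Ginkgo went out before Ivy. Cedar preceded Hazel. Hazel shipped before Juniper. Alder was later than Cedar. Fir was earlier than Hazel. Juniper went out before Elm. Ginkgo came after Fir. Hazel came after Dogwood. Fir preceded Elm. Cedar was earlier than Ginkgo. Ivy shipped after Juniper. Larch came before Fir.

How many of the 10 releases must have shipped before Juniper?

Directly stated before Juniper: Dogwood and Hazel.
Cedar reaches Juniper via Cedar → Hazel → Juniper.
Fir reaches Juniper via Fir → Hazel → Juniper.
Larch reaches Juniper via Larch → Hazel → Juniper.
No chain forces Alder (or any of the others) ahead of Juniper.
That's Cedar, Dogwood, Fir, Hazel, and Larch — 5 in all.

5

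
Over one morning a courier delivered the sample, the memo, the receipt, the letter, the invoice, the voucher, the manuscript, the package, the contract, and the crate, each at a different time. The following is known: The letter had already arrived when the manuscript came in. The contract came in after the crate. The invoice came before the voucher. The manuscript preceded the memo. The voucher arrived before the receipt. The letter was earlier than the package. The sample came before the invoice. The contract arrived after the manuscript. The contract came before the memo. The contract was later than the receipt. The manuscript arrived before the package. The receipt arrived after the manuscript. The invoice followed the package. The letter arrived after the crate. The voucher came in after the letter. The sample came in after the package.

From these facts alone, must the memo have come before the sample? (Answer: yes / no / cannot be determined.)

no

Tracing the constraints gives the sample → the invoice → the voucher → the receipt → the contract → the memo, so the sample must come before the memo.
That means the memo cannot be before the sample.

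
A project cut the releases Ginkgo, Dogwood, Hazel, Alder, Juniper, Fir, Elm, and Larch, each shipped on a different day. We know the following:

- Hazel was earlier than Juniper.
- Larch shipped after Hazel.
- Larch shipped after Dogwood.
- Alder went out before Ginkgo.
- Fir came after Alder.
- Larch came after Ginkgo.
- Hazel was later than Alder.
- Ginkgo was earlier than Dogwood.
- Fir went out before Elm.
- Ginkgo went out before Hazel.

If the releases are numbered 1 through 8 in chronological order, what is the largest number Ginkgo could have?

4

Ginkgo must come before Dogwood, Hazel, Juniper, and Larch — 4 releases forced after it.
Everything else can be placed before Ginkgo in some valid order, so Ginkgo can sit as late as position 8 − 4 = 4.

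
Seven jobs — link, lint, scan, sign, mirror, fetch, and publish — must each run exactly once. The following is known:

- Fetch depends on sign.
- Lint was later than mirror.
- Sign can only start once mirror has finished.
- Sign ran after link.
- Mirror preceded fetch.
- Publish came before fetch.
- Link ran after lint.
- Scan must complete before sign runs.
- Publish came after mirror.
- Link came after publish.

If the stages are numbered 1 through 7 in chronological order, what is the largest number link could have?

Link must come before fetch and sign — 2 stages forced after it.
Everything else can be placed before link in some valid order, so link can sit as late as position 7 − 2 = 5.

5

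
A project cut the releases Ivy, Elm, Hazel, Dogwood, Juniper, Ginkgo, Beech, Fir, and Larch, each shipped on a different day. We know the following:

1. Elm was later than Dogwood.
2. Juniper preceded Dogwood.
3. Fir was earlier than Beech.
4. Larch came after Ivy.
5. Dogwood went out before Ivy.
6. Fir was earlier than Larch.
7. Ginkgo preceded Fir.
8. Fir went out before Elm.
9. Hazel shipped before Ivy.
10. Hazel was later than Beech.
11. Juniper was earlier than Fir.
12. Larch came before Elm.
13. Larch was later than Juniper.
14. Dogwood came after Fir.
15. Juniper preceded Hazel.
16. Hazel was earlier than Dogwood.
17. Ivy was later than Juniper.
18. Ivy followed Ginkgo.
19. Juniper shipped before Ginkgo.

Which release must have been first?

Juniper

Juniper has a chain of constraints placing it before every other release, so Juniper must be first.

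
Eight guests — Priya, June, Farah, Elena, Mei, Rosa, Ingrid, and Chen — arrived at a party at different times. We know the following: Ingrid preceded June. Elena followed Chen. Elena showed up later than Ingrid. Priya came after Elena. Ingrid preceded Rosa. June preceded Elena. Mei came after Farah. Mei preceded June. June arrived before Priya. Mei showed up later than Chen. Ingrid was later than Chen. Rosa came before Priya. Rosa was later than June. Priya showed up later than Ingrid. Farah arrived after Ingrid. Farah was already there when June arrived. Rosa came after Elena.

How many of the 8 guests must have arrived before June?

Directly stated before June: Farah, Ingrid, and Mei.
Chen reaches June via Chen → Ingrid → June.
That's Chen, Farah, Ingrid, and Mei — 4 in all.

4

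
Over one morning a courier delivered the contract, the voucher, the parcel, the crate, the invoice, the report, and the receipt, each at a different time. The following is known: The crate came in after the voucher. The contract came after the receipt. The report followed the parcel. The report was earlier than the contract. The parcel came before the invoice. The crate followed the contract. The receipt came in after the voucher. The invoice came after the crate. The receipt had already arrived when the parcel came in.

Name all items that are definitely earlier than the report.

Directly stated before the report: the parcel.
The receipt reaches the report via the receipt → the parcel → the report.
The voucher reaches the report via the voucher → the receipt → the parcel → the report.
No chain forces the contract (or any of the others) ahead of the report.

the parcel, the receipt, the voucher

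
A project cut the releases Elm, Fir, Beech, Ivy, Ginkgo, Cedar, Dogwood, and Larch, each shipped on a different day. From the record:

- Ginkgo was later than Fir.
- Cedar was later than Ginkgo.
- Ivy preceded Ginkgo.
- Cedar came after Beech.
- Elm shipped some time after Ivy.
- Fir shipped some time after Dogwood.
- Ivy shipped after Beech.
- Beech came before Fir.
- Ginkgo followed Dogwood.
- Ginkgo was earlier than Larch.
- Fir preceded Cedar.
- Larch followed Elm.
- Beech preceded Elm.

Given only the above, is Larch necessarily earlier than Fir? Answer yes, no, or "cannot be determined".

Tracing the constraints gives Fir → Ginkgo → Larch, so Fir must come before Larch.
That means Larch cannot be before Fir.

no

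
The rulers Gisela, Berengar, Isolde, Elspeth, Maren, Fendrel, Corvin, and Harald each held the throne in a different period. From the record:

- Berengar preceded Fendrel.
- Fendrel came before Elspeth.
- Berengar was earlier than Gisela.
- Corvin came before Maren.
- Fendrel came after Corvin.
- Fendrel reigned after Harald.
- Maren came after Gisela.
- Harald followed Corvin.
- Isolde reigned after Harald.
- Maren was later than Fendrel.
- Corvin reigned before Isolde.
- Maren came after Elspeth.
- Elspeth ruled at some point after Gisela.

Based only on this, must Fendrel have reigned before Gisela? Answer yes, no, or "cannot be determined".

No chain of stated constraints runs from Fendrel to Gisela, and none runs from Gisela to Fendrel either.
So the relative order of Fendrel and Gisela is not fixed by the given facts.

cannot be determined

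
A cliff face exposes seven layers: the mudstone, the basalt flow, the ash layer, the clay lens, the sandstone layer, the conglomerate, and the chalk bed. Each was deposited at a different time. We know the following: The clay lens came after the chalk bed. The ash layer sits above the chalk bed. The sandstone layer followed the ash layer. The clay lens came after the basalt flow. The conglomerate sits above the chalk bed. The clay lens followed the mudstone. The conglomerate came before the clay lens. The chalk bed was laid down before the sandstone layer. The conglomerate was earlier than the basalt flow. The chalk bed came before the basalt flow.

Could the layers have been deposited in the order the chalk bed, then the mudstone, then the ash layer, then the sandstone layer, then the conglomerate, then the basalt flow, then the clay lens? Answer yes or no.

Check each stated constraint against the proposed order — e.g. the chalk bed is ahead of the basalt flow; the chalk bed is ahead of the clay lens. Every pair is in the required order; nothing is violated.

yes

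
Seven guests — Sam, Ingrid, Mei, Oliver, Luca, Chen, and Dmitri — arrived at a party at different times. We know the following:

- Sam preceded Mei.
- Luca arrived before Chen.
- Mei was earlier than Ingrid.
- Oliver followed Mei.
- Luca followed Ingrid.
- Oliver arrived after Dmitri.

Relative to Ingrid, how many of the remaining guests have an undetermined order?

Forced before Ingrid: Mei and Sam; forced after Ingrid: Chen and Luca.
That leaves Dmitri and Oliver with no forced order relative to Ingrid — 2.

2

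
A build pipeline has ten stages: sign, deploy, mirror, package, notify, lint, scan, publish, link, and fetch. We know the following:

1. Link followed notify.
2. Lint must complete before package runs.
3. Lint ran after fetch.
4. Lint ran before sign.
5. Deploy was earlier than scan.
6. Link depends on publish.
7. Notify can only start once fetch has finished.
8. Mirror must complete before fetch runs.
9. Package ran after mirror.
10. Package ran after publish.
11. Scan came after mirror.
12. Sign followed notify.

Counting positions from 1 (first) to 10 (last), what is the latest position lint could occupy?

8

Lint must come before package and sign — 2 stages forced after it.
Everything else can be placed before lint in some valid order, so lint can sit as late as position 10 − 2 = 8.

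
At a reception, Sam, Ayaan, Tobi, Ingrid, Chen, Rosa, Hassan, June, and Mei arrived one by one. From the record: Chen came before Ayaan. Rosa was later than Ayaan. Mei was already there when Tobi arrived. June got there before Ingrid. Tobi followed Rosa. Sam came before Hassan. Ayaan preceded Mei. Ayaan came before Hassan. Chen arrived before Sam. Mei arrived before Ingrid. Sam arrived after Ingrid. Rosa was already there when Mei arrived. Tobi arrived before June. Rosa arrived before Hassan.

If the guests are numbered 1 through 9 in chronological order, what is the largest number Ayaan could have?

Ayaan must come before Hassan, Ingrid, June, Mei, Rosa, Sam, and Tobi — 7 guests forced after them.
Everything else can be placed before Ayaan in some valid order, so Ayaan can sit as late as position 9 − 7 = 2.

2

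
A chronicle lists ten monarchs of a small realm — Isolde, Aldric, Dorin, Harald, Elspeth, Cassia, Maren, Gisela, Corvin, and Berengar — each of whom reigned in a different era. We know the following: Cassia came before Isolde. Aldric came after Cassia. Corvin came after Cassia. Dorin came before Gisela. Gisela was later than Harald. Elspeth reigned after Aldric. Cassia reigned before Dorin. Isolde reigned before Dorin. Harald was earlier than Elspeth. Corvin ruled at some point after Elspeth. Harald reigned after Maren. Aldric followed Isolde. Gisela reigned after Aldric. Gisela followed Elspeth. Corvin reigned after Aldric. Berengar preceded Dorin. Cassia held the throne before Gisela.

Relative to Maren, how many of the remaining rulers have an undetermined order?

5

Forced after Maren: Corvin, Elspeth, Gisela, and Harald.
That leaves Aldric, Berengar, Cassia, Dorin, and Isolde with no forced order relative to Maren — 5.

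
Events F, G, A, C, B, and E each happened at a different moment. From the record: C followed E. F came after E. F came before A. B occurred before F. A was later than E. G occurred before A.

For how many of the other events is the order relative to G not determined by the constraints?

4

Forced after G: A.
That leaves B, C, E, and F with no forced order relative to G — 4.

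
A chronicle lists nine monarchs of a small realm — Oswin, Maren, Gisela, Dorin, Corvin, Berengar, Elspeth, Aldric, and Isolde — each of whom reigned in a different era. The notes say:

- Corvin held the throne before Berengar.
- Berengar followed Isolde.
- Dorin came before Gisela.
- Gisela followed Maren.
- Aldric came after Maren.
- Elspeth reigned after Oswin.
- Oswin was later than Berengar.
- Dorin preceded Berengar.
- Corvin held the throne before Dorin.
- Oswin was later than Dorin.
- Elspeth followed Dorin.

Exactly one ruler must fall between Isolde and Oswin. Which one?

Berengar

Tracing the constraints gives Isolde → Berengar → Oswin, so Berengar sits after Isolde and before Oswin.
No other ruler is forced both after Isolde and before Oswin.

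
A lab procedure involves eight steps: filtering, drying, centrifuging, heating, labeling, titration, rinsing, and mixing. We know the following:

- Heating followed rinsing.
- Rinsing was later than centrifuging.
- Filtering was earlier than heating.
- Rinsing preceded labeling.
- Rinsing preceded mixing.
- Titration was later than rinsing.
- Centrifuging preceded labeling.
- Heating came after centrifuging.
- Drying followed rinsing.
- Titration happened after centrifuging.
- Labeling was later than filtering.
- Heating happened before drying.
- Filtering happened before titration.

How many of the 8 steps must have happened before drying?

4

Directly stated before drying: heating and rinsing.
Centrifuging reaches drying via centrifuging → rinsing → drying.
Filtering reaches drying via filtering → heating → drying.
No chain forces titration (or any of the others) ahead of drying.
That's centrifuging, filtering, heating, and rinsing — 4 in all.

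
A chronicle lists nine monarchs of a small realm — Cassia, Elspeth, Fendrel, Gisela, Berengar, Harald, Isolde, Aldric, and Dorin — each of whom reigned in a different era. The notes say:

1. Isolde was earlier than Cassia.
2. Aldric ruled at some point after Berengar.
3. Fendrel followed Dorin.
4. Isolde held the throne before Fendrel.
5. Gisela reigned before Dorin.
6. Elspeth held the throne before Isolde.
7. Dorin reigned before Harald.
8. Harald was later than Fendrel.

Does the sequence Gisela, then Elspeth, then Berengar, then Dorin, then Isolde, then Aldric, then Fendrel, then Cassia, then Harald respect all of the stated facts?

yes

Check each stated constraint against the proposed order — e.g. Isolde is ahead of Cassia; Dorin is ahead of Harald. Every pair is in the required order; nothing is violated.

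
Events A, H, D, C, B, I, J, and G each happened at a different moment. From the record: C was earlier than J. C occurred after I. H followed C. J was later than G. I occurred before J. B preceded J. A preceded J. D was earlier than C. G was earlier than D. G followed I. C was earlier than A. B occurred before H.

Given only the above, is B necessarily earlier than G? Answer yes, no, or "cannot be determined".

No chain of stated constraints runs from B to G, and none runs from G to B either.
So the relative order of B and G is not fixed by the given facts.

cannot be determined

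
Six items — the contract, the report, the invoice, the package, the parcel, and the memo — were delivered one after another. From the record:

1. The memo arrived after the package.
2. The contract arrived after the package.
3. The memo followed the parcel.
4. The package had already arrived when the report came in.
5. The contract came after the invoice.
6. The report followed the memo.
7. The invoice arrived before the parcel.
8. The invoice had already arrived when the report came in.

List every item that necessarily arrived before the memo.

Directly stated before the memo: the package and the parcel.
The invoice reaches the memo via the invoice → the parcel → the memo.
No chain forces the contract (or any of the others) ahead of the memo.

the invoice, the package, the parcel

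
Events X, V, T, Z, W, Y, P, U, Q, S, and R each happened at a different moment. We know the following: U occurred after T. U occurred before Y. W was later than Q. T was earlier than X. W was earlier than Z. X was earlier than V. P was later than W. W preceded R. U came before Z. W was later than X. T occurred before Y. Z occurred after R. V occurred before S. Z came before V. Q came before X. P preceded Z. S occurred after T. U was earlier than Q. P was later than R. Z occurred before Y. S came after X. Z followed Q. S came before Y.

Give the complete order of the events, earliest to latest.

T, U, Q, X, W, R, P, Z, V, S, Y

The constraints fix every adjacent pair, so only one ordering works:
T → U → Q → X → W → R → P → Z → V → S → Y.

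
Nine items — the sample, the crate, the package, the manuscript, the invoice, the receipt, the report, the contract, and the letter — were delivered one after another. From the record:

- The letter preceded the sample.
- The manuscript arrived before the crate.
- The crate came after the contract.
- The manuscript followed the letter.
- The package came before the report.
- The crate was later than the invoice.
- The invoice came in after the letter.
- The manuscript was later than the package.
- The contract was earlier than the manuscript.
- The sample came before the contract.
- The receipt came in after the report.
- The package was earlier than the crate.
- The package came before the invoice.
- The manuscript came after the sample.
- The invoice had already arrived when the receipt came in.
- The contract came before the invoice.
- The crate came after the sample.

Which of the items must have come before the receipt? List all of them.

Directly stated before the receipt: the invoice and the report.
The contract reaches the receipt via the contract → the invoice → the receipt.
The letter reaches the receipt via the letter → the invoice → the receipt.
The package reaches the receipt via the package → the report → the receipt.
Likewise the sample reaches the receipt by chaining the stated constraints.
No chain forces the crate (or any of the others) ahead of the receipt.

the contract, the invoice, the letter, the package, the report, the sample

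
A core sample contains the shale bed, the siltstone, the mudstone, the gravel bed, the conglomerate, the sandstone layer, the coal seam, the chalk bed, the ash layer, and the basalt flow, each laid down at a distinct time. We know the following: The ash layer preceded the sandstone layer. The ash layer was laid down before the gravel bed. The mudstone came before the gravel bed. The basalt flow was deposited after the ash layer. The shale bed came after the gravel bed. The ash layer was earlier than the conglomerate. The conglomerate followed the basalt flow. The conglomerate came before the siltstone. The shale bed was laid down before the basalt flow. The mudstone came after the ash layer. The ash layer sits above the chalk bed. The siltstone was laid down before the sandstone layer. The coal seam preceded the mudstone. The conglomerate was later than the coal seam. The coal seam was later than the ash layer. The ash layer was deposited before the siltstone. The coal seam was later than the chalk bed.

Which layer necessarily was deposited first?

the chalk bed

The chalk bed has a chain of constraints placing it before every other layer, so the chalk bed must be first.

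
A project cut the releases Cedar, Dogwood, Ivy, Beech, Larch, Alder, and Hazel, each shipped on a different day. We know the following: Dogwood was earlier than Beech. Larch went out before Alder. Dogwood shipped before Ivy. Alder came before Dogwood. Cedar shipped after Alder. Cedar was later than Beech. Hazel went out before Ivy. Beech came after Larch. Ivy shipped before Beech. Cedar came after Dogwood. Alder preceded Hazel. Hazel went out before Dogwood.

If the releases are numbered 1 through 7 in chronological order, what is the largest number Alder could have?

Alder must come before Beech, Cedar, Dogwood, Hazel, and Ivy — 5 releases forced after it.
Everything else can be placed before Alder in some valid order, so Alder can sit as late as position 7 − 5 = 2.

2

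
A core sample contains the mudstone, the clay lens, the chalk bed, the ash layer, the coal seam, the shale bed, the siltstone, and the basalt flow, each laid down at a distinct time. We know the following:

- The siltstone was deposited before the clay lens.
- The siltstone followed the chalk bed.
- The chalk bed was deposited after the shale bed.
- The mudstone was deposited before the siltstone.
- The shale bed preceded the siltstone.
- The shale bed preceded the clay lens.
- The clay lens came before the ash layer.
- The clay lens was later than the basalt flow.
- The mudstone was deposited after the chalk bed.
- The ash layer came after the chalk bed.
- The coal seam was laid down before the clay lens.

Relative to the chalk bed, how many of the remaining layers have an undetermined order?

2

Forced before the chalk bed: the shale bed; forced after the chalk bed: the ash layer, the clay lens, the mudstone, and the siltstone.
That leaves the basalt flow and the coal seam with no forced order relative to the chalk bed — 2.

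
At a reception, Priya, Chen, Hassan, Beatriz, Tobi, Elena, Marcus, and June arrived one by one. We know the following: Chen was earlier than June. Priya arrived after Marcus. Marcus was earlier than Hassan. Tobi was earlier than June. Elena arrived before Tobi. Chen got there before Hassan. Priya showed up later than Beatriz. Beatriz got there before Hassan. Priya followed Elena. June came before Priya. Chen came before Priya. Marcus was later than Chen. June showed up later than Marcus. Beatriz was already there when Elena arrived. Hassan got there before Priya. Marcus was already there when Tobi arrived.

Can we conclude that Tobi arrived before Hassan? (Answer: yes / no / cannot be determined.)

No chain of stated constraints runs from Tobi to Hassan, and none runs from Hassan to Tobi either.
So the relative order of Tobi and Hassan is not fixed by the given facts.

cannot be determined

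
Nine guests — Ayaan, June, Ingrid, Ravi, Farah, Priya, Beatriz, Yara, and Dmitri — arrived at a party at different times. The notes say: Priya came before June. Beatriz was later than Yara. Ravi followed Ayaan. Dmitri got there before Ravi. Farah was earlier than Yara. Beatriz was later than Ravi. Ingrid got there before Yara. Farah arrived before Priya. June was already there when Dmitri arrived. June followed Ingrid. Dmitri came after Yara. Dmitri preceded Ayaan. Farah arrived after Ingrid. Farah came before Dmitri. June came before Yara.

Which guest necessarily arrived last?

Beatriz

Every other guest has a chain of constraints placing them before Beatriz, so Beatriz is last.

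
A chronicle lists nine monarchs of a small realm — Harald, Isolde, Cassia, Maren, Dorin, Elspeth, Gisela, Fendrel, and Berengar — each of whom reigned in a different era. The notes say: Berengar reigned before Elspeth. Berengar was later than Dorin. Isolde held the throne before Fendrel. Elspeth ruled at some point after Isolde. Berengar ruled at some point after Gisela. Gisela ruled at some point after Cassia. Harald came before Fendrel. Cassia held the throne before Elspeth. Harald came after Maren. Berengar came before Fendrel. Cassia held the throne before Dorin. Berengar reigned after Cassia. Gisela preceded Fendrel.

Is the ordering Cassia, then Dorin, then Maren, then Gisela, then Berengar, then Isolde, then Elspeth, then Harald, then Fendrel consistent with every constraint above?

Check each stated constraint against the proposed order — e.g. Maren is ahead of Harald; Cassia is ahead of Elspeth. Every pair is in the required order; nothing is violated.

yes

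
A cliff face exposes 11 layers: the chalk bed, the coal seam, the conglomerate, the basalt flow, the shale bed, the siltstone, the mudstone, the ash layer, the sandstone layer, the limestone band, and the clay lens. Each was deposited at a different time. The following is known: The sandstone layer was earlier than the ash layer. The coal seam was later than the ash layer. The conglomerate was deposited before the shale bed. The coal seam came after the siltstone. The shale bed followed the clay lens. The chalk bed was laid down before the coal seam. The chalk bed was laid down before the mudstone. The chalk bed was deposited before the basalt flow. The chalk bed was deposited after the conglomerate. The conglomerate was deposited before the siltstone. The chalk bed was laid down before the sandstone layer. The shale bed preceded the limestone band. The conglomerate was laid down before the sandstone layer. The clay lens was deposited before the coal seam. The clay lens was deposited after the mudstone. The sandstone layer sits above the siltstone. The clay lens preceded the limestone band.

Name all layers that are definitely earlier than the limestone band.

Directly stated before the limestone band: the clay lens and the shale bed.
The chalk bed reaches the limestone band via the chalk bed → the mudstone → the clay lens → the limestone band.
The conglomerate reaches the limestone band via the conglomerate → the shale bed → the limestone band.
The mudstone reaches the limestone band via the mudstone → the clay lens → the limestone band.
No chain forces the ash layer (or any of the others) ahead of the limestone band.

the chalk bed, the clay lens, the conglomerate, the mudstone, the shale bed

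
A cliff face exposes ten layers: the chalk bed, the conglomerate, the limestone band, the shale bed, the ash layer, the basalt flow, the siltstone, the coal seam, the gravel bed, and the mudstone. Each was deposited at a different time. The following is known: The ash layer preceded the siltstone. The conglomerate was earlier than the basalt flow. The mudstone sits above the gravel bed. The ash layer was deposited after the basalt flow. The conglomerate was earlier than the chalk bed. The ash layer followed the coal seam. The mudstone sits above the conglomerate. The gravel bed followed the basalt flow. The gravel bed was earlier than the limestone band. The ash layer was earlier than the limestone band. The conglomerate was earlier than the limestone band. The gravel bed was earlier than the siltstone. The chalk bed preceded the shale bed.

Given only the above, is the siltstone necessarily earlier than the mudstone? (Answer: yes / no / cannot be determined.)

cannot be determined

No chain of stated constraints runs from the siltstone to the mudstone, and none runs from the mudstone to the siltstone either.
So the relative order of the siltstone and the mudstone is not fixed by the given facts.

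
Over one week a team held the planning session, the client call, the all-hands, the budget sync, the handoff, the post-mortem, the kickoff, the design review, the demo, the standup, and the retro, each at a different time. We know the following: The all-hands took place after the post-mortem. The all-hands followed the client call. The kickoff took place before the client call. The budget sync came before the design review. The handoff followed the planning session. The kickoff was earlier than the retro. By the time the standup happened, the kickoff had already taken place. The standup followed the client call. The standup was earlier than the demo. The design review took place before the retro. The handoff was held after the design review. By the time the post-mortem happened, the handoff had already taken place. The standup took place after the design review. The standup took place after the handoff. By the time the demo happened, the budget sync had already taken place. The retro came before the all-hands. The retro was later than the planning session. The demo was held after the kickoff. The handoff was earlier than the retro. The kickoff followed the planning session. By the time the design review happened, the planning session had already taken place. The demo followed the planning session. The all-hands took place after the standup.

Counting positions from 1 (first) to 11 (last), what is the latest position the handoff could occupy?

6

The handoff must come before the all-hands, the demo, the post-mortem, the retro, and the standup — 5 meetings forced after it.
Everything else can be placed before the handoff in some valid order, so the handoff can sit as late as position 11 − 5 = 6.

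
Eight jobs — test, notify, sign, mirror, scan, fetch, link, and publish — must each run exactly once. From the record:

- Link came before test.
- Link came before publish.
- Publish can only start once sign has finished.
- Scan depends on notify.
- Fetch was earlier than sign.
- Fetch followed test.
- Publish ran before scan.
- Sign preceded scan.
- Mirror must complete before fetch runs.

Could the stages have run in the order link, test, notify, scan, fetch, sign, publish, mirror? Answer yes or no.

The constraints require sign before scan, but in the proposed sequence scan appears ahead of sign. That one violation is enough.

no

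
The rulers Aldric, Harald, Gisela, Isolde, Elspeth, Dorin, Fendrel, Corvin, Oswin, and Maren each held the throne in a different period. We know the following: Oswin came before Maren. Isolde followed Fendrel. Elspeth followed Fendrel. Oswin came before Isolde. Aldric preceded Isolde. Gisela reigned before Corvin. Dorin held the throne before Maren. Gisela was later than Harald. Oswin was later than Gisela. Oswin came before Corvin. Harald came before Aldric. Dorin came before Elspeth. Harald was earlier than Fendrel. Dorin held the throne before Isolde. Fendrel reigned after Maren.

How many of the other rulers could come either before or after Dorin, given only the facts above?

Forced after Dorin: Elspeth, Fendrel, Isolde, and Maren.
That leaves Aldric, Corvin, Gisela, Harald, and Oswin with no forced order relative to Dorin — 5.

5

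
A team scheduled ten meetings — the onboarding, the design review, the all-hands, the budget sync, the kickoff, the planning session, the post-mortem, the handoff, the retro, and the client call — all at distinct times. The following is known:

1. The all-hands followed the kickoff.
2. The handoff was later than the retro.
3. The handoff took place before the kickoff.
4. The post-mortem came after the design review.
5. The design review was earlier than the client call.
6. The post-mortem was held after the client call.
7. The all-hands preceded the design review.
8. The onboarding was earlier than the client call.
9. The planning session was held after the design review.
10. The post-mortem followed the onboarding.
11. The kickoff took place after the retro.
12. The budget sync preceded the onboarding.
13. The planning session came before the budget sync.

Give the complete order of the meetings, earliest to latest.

The constraints fix every adjacent pair, so only one ordering works:
the retro → the handoff → the kickoff → the all-hands → the design review → the planning session → the budget sync → the onboarding → the client call → the post-mortem.

the retro, the handoff, the kickoff, the all-hands, the design review, the planning session, the budget sync, the onboarding, the client call, the post-mortem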